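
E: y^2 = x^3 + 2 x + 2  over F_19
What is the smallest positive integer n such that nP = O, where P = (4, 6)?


Compute successive multiples of P until we hit O:
  1P = (4, 6)
  2P = (12, 5)
  3P = (14, 0)
  4P = (12, 14)
  5P = (4, 13)
  6P = O

ord(P) = 6


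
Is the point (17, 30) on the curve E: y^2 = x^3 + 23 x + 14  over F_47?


Check whether y^2 = x^3 + 23 x + 14 (mod 47) for (x, y) = (17, 30).
LHS: y^2 = 30^2 mod 47 = 7
RHS: x^3 + 23 x + 14 = 17^3 + 23*17 + 14 mod 47 = 7
LHS = RHS

Yes, on the curve


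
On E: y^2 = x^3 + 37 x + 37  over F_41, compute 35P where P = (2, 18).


k = 35 = 100011_2 (binary, LSB first: 110001)
Double-and-add from P = (2, 18):
  bit 0 = 1: acc = O + (2, 18) = (2, 18)
  bit 1 = 1: acc = (2, 18) + (33, 7) = (15, 21)
  bit 2 = 0: acc unchanged = (15, 21)
  bit 3 = 0: acc unchanged = (15, 21)
  bit 4 = 0: acc unchanged = (15, 21)
  bit 5 = 1: acc = (15, 21) + (31, 15) = (15, 20)

35P = (15, 20)


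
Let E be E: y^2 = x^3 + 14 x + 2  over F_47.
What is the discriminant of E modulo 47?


4 a^3 + 27 b^2 = 4*14^3 + 27*2^2 = 10976 + 108 = 11084
Delta = -16 * (11084) = -177344
Delta mod 47 = 34

Delta = 34 (mod 47)


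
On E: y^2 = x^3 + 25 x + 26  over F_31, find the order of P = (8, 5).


Compute successive multiples of P until we hit O:
  1P = (8, 5)
  2P = (15, 26)
  3P = (17, 30)
  4P = (3, 2)
  5P = (3, 29)
  6P = (17, 1)
  7P = (15, 5)
  8P = (8, 26)
  ... (continuing to 9P)
  9P = O

ord(P) = 9


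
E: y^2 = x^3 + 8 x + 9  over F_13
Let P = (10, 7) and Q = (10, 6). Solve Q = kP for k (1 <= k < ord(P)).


Enumerate multiples of P until we hit Q = (10, 6):
  1P = (10, 7)
  2P = (9, 2)
  3P = (6, 0)
  4P = (9, 11)
  5P = (10, 6)
Match found at i = 5.

k = 5


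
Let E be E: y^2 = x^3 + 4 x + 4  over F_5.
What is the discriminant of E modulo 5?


4 a^3 + 27 b^2 = 4*4^3 + 27*4^2 = 256 + 432 = 688
Delta = -16 * (688) = -11008
Delta mod 5 = 2

Delta = 2 (mod 5)


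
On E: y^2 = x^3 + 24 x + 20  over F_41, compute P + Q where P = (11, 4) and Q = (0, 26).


P != Q, so use the chord formula.
s = (y2 - y1) / (x2 - x1) = (22) / (30) mod 41 = 39
x3 = s^2 - x1 - x2 mod 41 = 39^2 - 11 - 0 = 34
y3 = s (x1 - x3) - y1 mod 41 = 39 * (11 - 34) - 4 = 1

P + Q = (34, 1)


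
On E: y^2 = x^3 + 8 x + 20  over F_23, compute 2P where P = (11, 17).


k = 2 = 10_2 (binary, LSB first: 01)
Double-and-add from P = (11, 17):
  bit 0 = 0: acc unchanged = O
  bit 1 = 1: acc = O + (14, 1) = (14, 1)

2P = (14, 1)


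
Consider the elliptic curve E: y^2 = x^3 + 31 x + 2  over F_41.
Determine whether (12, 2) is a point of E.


Check whether y^2 = x^3 + 31 x + 2 (mod 41) for (x, y) = (12, 2).
LHS: y^2 = 2^2 mod 41 = 4
RHS: x^3 + 31 x + 2 = 12^3 + 31*12 + 2 mod 41 = 11
LHS != RHS

No, not on the curve


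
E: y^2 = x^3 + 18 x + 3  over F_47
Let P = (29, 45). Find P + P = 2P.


Doubling: s = (3 x1^2 + a) / (2 y1)
s = (3*29^2 + 18) / (2*45) mod 47 = 11
x3 = s^2 - 2 x1 mod 47 = 11^2 - 2*29 = 16
y3 = s (x1 - x3) - y1 mod 47 = 11 * (29 - 16) - 45 = 4

2P = (16, 4)


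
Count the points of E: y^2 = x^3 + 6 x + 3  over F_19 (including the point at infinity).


For each x in F_19, count y with y^2 = x^3 + 6 x + 3 mod 19:
  x = 2: RHS = 4, y in [2, 17]  -> 2 point(s)
  x = 5: RHS = 6, y in [5, 14]  -> 2 point(s)
  x = 9: RHS = 7, y in [8, 11]  -> 2 point(s)
  x = 12: RHS = 17, y in [6, 13]  -> 2 point(s)
  x = 13: RHS = 17, y in [6, 13]  -> 2 point(s)
  x = 14: RHS = 0, y in [0]  -> 1 point(s)
Affine points: 11. Add the point at infinity: total = 12.

#E(F_19) = 12


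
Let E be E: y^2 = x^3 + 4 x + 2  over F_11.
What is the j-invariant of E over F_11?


Delta = -16(4 a^3 + 27 b^2) mod 11 = 6
-1728 * (4 a)^3 = -1728 * (4*4)^3 mod 11 = 7
j = 7 * 6^(-1) mod 11 = 3

j = 3 (mod 11)


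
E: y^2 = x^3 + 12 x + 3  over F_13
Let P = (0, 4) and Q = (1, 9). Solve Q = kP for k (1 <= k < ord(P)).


Enumerate multiples of P until we hit Q = (1, 9):
  1P = (0, 4)
  2P = (12, 4)
  3P = (1, 9)
Match found at i = 3.

k = 3


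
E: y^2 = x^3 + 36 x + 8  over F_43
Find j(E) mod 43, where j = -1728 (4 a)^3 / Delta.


Delta = -16(4 a^3 + 27 b^2) mod 43 = 23
-1728 * (4 a)^3 = -1728 * (4*36)^3 mod 43 = 4
j = 4 * 23^(-1) mod 43 = 17

j = 17 (mod 43)


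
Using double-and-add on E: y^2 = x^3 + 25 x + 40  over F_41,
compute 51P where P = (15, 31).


k = 51 = 110011_2 (binary, LSB first: 110011)
Double-and-add from P = (15, 31):
  bit 0 = 1: acc = O + (15, 31) = (15, 31)
  bit 1 = 1: acc = (15, 31) + (6, 23) = (38, 26)
  bit 2 = 0: acc unchanged = (38, 26)
  bit 3 = 0: acc unchanged = (38, 26)
  bit 4 = 1: acc = (38, 26) + (13, 26) = (31, 15)
  bit 5 = 1: acc = (31, 15) + (35, 17) = (6, 18)

51P = (6, 18)


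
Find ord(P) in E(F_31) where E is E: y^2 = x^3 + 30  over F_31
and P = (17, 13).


Compute successive multiples of P until we hit O:
  1P = (17, 13)
  2P = (2, 21)
  3P = (20, 1)
  4P = (10, 21)
  5P = (11, 20)
  6P = (19, 10)
  7P = (5, 0)
  8P = (19, 21)
  ... (continuing to 14P)
  14P = O

ord(P) = 14


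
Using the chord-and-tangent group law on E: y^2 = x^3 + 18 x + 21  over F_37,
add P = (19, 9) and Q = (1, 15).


P != Q, so use the chord formula.
s = (y2 - y1) / (x2 - x1) = (6) / (19) mod 37 = 12
x3 = s^2 - x1 - x2 mod 37 = 12^2 - 19 - 1 = 13
y3 = s (x1 - x3) - y1 mod 37 = 12 * (19 - 13) - 9 = 26

P + Q = (13, 26)


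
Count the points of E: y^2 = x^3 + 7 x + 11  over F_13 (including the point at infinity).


For each x in F_13, count y with y^2 = x^3 + 7 x + 11 mod 13:
  x = 4: RHS = 12, y in [5, 8]  -> 2 point(s)
  x = 6: RHS = 9, y in [3, 10]  -> 2 point(s)
  x = 7: RHS = 0, y in [0]  -> 1 point(s)
  x = 9: RHS = 10, y in [6, 7]  -> 2 point(s)
  x = 12: RHS = 3, y in [4, 9]  -> 2 point(s)
Affine points: 9. Add the point at infinity: total = 10.

#E(F_13) = 10


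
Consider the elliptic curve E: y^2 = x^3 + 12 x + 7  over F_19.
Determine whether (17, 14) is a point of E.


Check whether y^2 = x^3 + 12 x + 7 (mod 19) for (x, y) = (17, 14).
LHS: y^2 = 14^2 mod 19 = 6
RHS: x^3 + 12 x + 7 = 17^3 + 12*17 + 7 mod 19 = 13
LHS != RHS

No, not on the curve


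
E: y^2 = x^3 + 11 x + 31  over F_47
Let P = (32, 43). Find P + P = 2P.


Doubling: s = (3 x1^2 + a) / (2 y1)
s = (3*32^2 + 11) / (2*43) mod 47 = 20
x3 = s^2 - 2 x1 mod 47 = 20^2 - 2*32 = 7
y3 = s (x1 - x3) - y1 mod 47 = 20 * (32 - 7) - 43 = 34

2P = (7, 34)


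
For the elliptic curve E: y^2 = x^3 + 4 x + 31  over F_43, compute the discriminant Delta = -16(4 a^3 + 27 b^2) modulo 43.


4 a^3 + 27 b^2 = 4*4^3 + 27*31^2 = 256 + 25947 = 26203
Delta = -16 * (26203) = -419248
Delta mod 43 = 2

Delta = 2 (mod 43)


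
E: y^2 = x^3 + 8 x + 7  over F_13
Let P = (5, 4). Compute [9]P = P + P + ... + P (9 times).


k = 9 = 1001_2 (binary, LSB first: 1001)
Double-and-add from P = (5, 4):
  bit 0 = 1: acc = O + (5, 4) = (5, 4)
  bit 1 = 0: acc unchanged = (5, 4)
  bit 2 = 0: acc unchanged = (5, 4)
  bit 3 = 1: acc = (5, 4) + (7, 9) = (4, 5)

9P = (4, 5)


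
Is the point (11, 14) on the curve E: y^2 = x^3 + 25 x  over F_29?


Check whether y^2 = x^3 + 25 x + 0 (mod 29) for (x, y) = (11, 14).
LHS: y^2 = 14^2 mod 29 = 22
RHS: x^3 + 25 x + 0 = 11^3 + 25*11 + 0 mod 29 = 11
LHS != RHS

No, not on the curve


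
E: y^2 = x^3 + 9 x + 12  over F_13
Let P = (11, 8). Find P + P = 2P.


Doubling: s = (3 x1^2 + a) / (2 y1)
s = (3*11^2 + 9) / (2*8) mod 13 = 7
x3 = s^2 - 2 x1 mod 13 = 7^2 - 2*11 = 1
y3 = s (x1 - x3) - y1 mod 13 = 7 * (11 - 1) - 8 = 10

2P = (1, 10)


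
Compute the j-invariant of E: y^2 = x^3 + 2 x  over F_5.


Delta = -16(4 a^3 + 27 b^2) mod 5 = 3
-1728 * (4 a)^3 = -1728 * (4*2)^3 mod 5 = 4
j = 4 * 3^(-1) mod 5 = 3

j = 3 (mod 5)


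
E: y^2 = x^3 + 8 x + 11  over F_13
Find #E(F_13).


For each x in F_13, count y with y^2 = x^3 + 8 x + 11 mod 13:
  x = 2: RHS = 9, y in [3, 10]  -> 2 point(s)
  x = 3: RHS = 10, y in [6, 7]  -> 2 point(s)
  x = 4: RHS = 3, y in [4, 9]  -> 2 point(s)
  x = 10: RHS = 12, y in [5, 8]  -> 2 point(s)
  x = 11: RHS = 0, y in [0]  -> 1 point(s)
Affine points: 9. Add the point at infinity: total = 10.

#E(F_13) = 10


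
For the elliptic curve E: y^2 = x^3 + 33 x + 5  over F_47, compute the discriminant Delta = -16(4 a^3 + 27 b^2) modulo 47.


4 a^3 + 27 b^2 = 4*33^3 + 27*5^2 = 143748 + 675 = 144423
Delta = -16 * (144423) = -2310768
Delta mod 47 = 34

Delta = 34 (mod 47)


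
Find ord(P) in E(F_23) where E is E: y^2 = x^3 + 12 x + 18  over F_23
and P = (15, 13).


Compute successive multiples of P until we hit O:
  1P = (15, 13)
  2P = (17, 12)
  3P = (20, 1)
  4P = (14, 3)
  5P = (2, 2)
  6P = (1, 13)
  7P = (7, 10)
  8P = (13, 5)
  ... (continuing to 29P)
  29P = O

ord(P) = 29


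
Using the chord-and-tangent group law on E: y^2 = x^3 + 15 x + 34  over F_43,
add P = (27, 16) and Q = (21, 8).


P != Q, so use the chord formula.
s = (y2 - y1) / (x2 - x1) = (35) / (37) mod 43 = 30
x3 = s^2 - x1 - x2 mod 43 = 30^2 - 27 - 21 = 35
y3 = s (x1 - x3) - y1 mod 43 = 30 * (27 - 35) - 16 = 2

P + Q = (35, 2)


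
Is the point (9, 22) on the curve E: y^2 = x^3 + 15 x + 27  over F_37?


Check whether y^2 = x^3 + 15 x + 27 (mod 37) for (x, y) = (9, 22).
LHS: y^2 = 22^2 mod 37 = 3
RHS: x^3 + 15 x + 27 = 9^3 + 15*9 + 27 mod 37 = 3
LHS = RHS

Yes, on the curve


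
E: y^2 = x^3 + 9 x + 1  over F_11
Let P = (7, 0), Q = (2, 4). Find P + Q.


P != Q, so use the chord formula.
s = (y2 - y1) / (x2 - x1) = (4) / (6) mod 11 = 8
x3 = s^2 - x1 - x2 mod 11 = 8^2 - 7 - 2 = 0
y3 = s (x1 - x3) - y1 mod 11 = 8 * (7 - 0) - 0 = 1

P + Q = (0, 1)


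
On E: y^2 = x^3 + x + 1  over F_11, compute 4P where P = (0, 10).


k = 4 = 100_2 (binary, LSB first: 001)
Double-and-add from P = (0, 10):
  bit 0 = 0: acc unchanged = O
  bit 1 = 0: acc unchanged = O
  bit 2 = 1: acc = O + (6, 6) = (6, 6)

4P = (6, 6)


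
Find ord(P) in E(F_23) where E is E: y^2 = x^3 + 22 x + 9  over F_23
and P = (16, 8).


Compute successive multiples of P until we hit O:
  1P = (16, 8)
  2P = (20, 13)
  3P = (13, 13)
  4P = (7, 0)
  5P = (13, 10)
  6P = (20, 10)
  7P = (16, 15)
  8P = O

ord(P) = 8


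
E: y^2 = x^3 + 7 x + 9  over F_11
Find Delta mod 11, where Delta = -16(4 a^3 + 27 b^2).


4 a^3 + 27 b^2 = 4*7^3 + 27*9^2 = 1372 + 2187 = 3559
Delta = -16 * (3559) = -56944
Delta mod 11 = 3

Delta = 3 (mod 11)


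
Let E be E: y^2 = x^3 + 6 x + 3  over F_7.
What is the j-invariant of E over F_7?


Delta = -16(4 a^3 + 27 b^2) mod 7 = 5
-1728 * (4 a)^3 = -1728 * (4*6)^3 mod 7 = 6
j = 6 * 5^(-1) mod 7 = 4

j = 4 (mod 7)


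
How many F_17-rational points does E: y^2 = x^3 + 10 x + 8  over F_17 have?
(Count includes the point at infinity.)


For each x in F_17, count y with y^2 = x^3 + 10 x + 8 mod 17:
  x = 0: RHS = 8, y in [5, 12]  -> 2 point(s)
  x = 1: RHS = 2, y in [6, 11]  -> 2 point(s)
  x = 2: RHS = 2, y in [6, 11]  -> 2 point(s)
  x = 5: RHS = 13, y in [8, 9]  -> 2 point(s)
  x = 7: RHS = 13, y in [8, 9]  -> 2 point(s)
  x = 11: RHS = 4, y in [2, 15]  -> 2 point(s)
  x = 14: RHS = 2, y in [6, 11]  -> 2 point(s)
Affine points: 14. Add the point at infinity: total = 15.

#E(F_17) = 15


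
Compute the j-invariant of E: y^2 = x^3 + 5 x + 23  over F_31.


Delta = -16(4 a^3 + 27 b^2) mod 31 = 2
-1728 * (4 a)^3 = -1728 * (4*5)^3 mod 31 = 16
j = 16 * 2^(-1) mod 31 = 8

j = 8 (mod 31)


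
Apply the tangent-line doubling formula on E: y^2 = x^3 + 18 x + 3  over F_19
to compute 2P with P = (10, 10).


Doubling: s = (3 x1^2 + a) / (2 y1)
s = (3*10^2 + 18) / (2*10) mod 19 = 14
x3 = s^2 - 2 x1 mod 19 = 14^2 - 2*10 = 5
y3 = s (x1 - x3) - y1 mod 19 = 14 * (10 - 5) - 10 = 3

2P = (5, 3)


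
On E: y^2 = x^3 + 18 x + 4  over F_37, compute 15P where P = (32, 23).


k = 15 = 1111_2 (binary, LSB first: 1111)
Double-and-add from P = (32, 23):
  bit 0 = 1: acc = O + (32, 23) = (32, 23)
  bit 1 = 1: acc = (32, 23) + (14, 15) = (25, 13)
  bit 2 = 1: acc = (25, 13) + (13, 20) = (33, 4)
  bit 3 = 1: acc = (33, 4) + (0, 35) = (34, 16)

15P = (34, 16)


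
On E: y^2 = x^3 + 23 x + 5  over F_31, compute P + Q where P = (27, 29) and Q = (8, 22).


P != Q, so use the chord formula.
s = (y2 - y1) / (x2 - x1) = (24) / (12) mod 31 = 2
x3 = s^2 - x1 - x2 mod 31 = 2^2 - 27 - 8 = 0
y3 = s (x1 - x3) - y1 mod 31 = 2 * (27 - 0) - 29 = 25

P + Q = (0, 25)


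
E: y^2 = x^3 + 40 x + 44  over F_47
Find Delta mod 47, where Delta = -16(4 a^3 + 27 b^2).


4 a^3 + 27 b^2 = 4*40^3 + 27*44^2 = 256000 + 52272 = 308272
Delta = -16 * (308272) = -4932352
Delta mod 47 = 16

Delta = 16 (mod 47)


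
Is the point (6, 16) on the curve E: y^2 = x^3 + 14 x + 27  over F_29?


Check whether y^2 = x^3 + 14 x + 27 (mod 29) for (x, y) = (6, 16).
LHS: y^2 = 16^2 mod 29 = 24
RHS: x^3 + 14 x + 27 = 6^3 + 14*6 + 27 mod 29 = 8
LHS != RHS

No, not on the curve


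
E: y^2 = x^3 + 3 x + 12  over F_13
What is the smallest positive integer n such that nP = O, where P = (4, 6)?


Compute successive multiples of P until we hit O:
  1P = (4, 6)
  2P = (6, 5)
  3P = (0, 5)
  4P = (5, 10)
  5P = (7, 8)
  6P = (1, 9)
  7P = (9, 12)
  8P = (3, 3)
  ... (continuing to 18P)
  18P = O

ord(P) = 18


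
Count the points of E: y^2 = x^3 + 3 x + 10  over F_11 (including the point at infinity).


For each x in F_11, count y with y^2 = x^3 + 3 x + 10 mod 11:
  x = 1: RHS = 3, y in [5, 6]  -> 2 point(s)
  x = 4: RHS = 9, y in [3, 8]  -> 2 point(s)
  x = 7: RHS = 0, y in [0]  -> 1 point(s)
Affine points: 5. Add the point at infinity: total = 6.

#E(F_11) = 6


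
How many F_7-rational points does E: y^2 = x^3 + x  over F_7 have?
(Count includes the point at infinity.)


For each x in F_7, count y with y^2 = x^3 + 1 x + 0 mod 7:
  x = 0: RHS = 0, y in [0]  -> 1 point(s)
  x = 1: RHS = 2, y in [3, 4]  -> 2 point(s)
  x = 3: RHS = 2, y in [3, 4]  -> 2 point(s)
  x = 5: RHS = 4, y in [2, 5]  -> 2 point(s)
Affine points: 7. Add the point at infinity: total = 8.

#E(F_7) = 8


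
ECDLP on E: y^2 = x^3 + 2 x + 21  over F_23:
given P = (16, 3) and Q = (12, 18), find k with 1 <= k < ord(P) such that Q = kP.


Enumerate multiples of P until we hit Q = (12, 18):
  1P = (16, 3)
  2P = (18, 1)
  3P = (13, 17)
  4P = (3, 13)
  5P = (5, 8)
  6P = (10, 11)
  7P = (9, 3)
  8P = (21, 20)
  9P = (4, 1)
  10P = (19, 8)
  11P = (1, 22)
  12P = (12, 18)
Match found at i = 12.

k = 12


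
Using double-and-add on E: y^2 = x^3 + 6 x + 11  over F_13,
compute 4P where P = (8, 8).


k = 4 = 100_2 (binary, LSB first: 001)
Double-and-add from P = (8, 8):
  bit 0 = 0: acc unchanged = O
  bit 1 = 0: acc unchanged = O
  bit 2 = 1: acc = O + (8, 5) = (8, 5)

4P = (8, 5)


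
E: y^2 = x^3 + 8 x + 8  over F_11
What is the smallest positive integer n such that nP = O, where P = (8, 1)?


Compute successive multiples of P until we hit O:
  1P = (8, 1)
  2P = (7, 0)
  3P = (8, 10)
  4P = O

ord(P) = 4


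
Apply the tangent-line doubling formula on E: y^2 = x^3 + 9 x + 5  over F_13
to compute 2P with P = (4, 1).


Doubling: s = (3 x1^2 + a) / (2 y1)
s = (3*4^2 + 9) / (2*1) mod 13 = 9
x3 = s^2 - 2 x1 mod 13 = 9^2 - 2*4 = 8
y3 = s (x1 - x3) - y1 mod 13 = 9 * (4 - 8) - 1 = 2

2P = (8, 2)


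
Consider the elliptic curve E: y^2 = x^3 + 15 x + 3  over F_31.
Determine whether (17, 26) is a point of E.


Check whether y^2 = x^3 + 15 x + 3 (mod 31) for (x, y) = (17, 26).
LHS: y^2 = 26^2 mod 31 = 25
RHS: x^3 + 15 x + 3 = 17^3 + 15*17 + 3 mod 31 = 25
LHS = RHS

Yes, on the curve


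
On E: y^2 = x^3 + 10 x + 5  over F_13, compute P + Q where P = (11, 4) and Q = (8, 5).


P != Q, so use the chord formula.
s = (y2 - y1) / (x2 - x1) = (1) / (10) mod 13 = 4
x3 = s^2 - x1 - x2 mod 13 = 4^2 - 11 - 8 = 10
y3 = s (x1 - x3) - y1 mod 13 = 4 * (11 - 10) - 4 = 0

P + Q = (10, 0)


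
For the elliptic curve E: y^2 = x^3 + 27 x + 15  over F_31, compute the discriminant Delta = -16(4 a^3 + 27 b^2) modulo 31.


4 a^3 + 27 b^2 = 4*27^3 + 27*15^2 = 78732 + 6075 = 84807
Delta = -16 * (84807) = -1356912
Delta mod 31 = 20

Delta = 20 (mod 31)


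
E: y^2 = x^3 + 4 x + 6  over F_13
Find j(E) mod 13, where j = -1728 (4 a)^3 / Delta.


Delta = -16(4 a^3 + 27 b^2) mod 13 = 8
-1728 * (4 a)^3 = -1728 * (4*4)^3 mod 13 = 1
j = 1 * 8^(-1) mod 13 = 5

j = 5 (mod 13)


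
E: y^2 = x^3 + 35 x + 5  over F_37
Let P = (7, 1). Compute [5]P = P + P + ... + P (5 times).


k = 5 = 101_2 (binary, LSB first: 101)
Double-and-add from P = (7, 1):
  bit 0 = 1: acc = O + (7, 1) = (7, 1)
  bit 1 = 0: acc unchanged = (7, 1)
  bit 2 = 1: acc = (7, 1) + (21, 23) = (16, 6)

5P = (16, 6)


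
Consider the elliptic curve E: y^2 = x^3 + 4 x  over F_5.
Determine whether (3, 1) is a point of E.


Check whether y^2 = x^3 + 4 x + 0 (mod 5) for (x, y) = (3, 1).
LHS: y^2 = 1^2 mod 5 = 1
RHS: x^3 + 4 x + 0 = 3^3 + 4*3 + 0 mod 5 = 4
LHS != RHS

No, not on the curve


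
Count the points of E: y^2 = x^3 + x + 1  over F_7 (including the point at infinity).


For each x in F_7, count y with y^2 = x^3 + 1 x + 1 mod 7:
  x = 0: RHS = 1, y in [1, 6]  -> 2 point(s)
  x = 2: RHS = 4, y in [2, 5]  -> 2 point(s)
Affine points: 4. Add the point at infinity: total = 5.

#E(F_7) = 5


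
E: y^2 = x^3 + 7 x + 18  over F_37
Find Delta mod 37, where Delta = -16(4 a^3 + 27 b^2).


4 a^3 + 27 b^2 = 4*7^3 + 27*18^2 = 1372 + 8748 = 10120
Delta = -16 * (10120) = -161920
Delta mod 37 = 29

Delta = 29 (mod 37)


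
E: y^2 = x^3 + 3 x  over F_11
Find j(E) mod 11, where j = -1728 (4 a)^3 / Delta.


Delta = -16(4 a^3 + 27 b^2) mod 11 = 10
-1728 * (4 a)^3 = -1728 * (4*3)^3 mod 11 = 10
j = 10 * 10^(-1) mod 11 = 1

j = 1 (mod 11)


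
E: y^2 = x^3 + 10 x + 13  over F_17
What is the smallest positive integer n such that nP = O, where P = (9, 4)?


Compute successive multiples of P until we hit O:
  1P = (9, 4)
  2P = (15, 6)
  3P = (12, 12)
  4P = (5, 1)
  5P = (11, 3)
  6P = (10, 5)
  7P = (16, 6)
  8P = (7, 16)
  ... (continuing to 24P)
  24P = O

ord(P) = 24


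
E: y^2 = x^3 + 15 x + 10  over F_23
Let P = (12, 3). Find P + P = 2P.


Doubling: s = (3 x1^2 + a) / (2 y1)
s = (3*12^2 + 15) / (2*3) mod 23 = 17
x3 = s^2 - 2 x1 mod 23 = 17^2 - 2*12 = 12
y3 = s (x1 - x3) - y1 mod 23 = 17 * (12 - 12) - 3 = 20

2P = (12, 20)


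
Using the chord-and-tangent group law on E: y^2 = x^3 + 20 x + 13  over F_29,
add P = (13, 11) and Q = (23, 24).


P != Q, so use the chord formula.
s = (y2 - y1) / (x2 - x1) = (13) / (10) mod 29 = 10
x3 = s^2 - x1 - x2 mod 29 = 10^2 - 13 - 23 = 6
y3 = s (x1 - x3) - y1 mod 29 = 10 * (13 - 6) - 11 = 1

P + Q = (6, 1)


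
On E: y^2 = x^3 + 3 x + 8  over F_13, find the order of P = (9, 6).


Compute successive multiples of P until we hit O:
  1P = (9, 6)
  2P = (9, 7)
  3P = O

ord(P) = 3


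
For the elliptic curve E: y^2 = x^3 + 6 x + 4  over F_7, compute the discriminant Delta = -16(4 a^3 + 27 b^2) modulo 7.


4 a^3 + 27 b^2 = 4*6^3 + 27*4^2 = 864 + 432 = 1296
Delta = -16 * (1296) = -20736
Delta mod 7 = 5

Delta = 5 (mod 7)


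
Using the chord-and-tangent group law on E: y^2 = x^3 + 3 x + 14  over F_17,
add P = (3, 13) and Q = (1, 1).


P != Q, so use the chord formula.
s = (y2 - y1) / (x2 - x1) = (5) / (15) mod 17 = 6
x3 = s^2 - x1 - x2 mod 17 = 6^2 - 3 - 1 = 15
y3 = s (x1 - x3) - y1 mod 17 = 6 * (3 - 15) - 13 = 0

P + Q = (15, 0)


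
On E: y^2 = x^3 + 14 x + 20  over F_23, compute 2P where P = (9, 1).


k = 2 = 10_2 (binary, LSB first: 01)
Double-and-add from P = (9, 1):
  bit 0 = 0: acc unchanged = O
  bit 1 = 1: acc = O + (9, 22) = (9, 22)

2P = (9, 22)


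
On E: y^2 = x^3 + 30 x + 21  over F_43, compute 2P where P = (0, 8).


Doubling: s = (3 x1^2 + a) / (2 y1)
s = (3*0^2 + 30) / (2*8) mod 43 = 18
x3 = s^2 - 2 x1 mod 43 = 18^2 - 2*0 = 23
y3 = s (x1 - x3) - y1 mod 43 = 18 * (0 - 23) - 8 = 8

2P = (23, 8)


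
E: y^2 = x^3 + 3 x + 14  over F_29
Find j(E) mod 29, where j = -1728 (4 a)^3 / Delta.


Delta = -16(4 a^3 + 27 b^2) mod 29 = 20
-1728 * (4 a)^3 = -1728 * (4*3)^3 mod 29 = 1
j = 1 * 20^(-1) mod 29 = 16

j = 16 (mod 29)


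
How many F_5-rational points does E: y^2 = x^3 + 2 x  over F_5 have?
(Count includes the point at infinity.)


For each x in F_5, count y with y^2 = x^3 + 2 x + 0 mod 5:
  x = 0: RHS = 0, y in [0]  -> 1 point(s)
Affine points: 1. Add the point at infinity: total = 2.

#E(F_5) = 2


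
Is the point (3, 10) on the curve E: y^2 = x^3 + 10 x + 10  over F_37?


Check whether y^2 = x^3 + 10 x + 10 (mod 37) for (x, y) = (3, 10).
LHS: y^2 = 10^2 mod 37 = 26
RHS: x^3 + 10 x + 10 = 3^3 + 10*3 + 10 mod 37 = 30
LHS != RHS

No, not on the curve


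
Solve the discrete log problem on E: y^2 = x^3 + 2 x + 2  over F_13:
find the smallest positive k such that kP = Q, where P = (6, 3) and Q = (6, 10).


Enumerate multiples of P until we hit Q = (6, 10):
  1P = (6, 3)
  2P = (2, 1)
  3P = (2, 12)
  4P = (6, 10)
Match found at i = 4.

k = 4


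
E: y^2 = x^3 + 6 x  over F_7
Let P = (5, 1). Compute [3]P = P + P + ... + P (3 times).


k = 3 = 11_2 (binary, LSB first: 11)
Double-and-add from P = (5, 1):
  bit 0 = 1: acc = O + (5, 1) = (5, 1)
  bit 1 = 1: acc = (5, 1) + (1, 0) = (5, 6)

3P = (5, 6)


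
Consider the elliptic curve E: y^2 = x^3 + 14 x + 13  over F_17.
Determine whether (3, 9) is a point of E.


Check whether y^2 = x^3 + 14 x + 13 (mod 17) for (x, y) = (3, 9).
LHS: y^2 = 9^2 mod 17 = 13
RHS: x^3 + 14 x + 13 = 3^3 + 14*3 + 13 mod 17 = 14
LHS != RHS

No, not on the curve


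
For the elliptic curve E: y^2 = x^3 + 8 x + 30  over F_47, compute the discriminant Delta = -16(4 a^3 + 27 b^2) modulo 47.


4 a^3 + 27 b^2 = 4*8^3 + 27*30^2 = 2048 + 24300 = 26348
Delta = -16 * (26348) = -421568
Delta mod 47 = 22

Delta = 22 (mod 47)


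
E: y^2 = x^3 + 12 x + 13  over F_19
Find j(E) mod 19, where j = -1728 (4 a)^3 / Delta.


Delta = -16(4 a^3 + 27 b^2) mod 19 = 16
-1728 * (4 a)^3 = -1728 * (4*12)^3 mod 19 = 12
j = 12 * 16^(-1) mod 19 = 15

j = 15 (mod 19)


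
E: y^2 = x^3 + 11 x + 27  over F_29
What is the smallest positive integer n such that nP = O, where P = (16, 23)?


Compute successive multiples of P until we hit O:
  1P = (16, 23)
  2P = (10, 8)
  3P = (2, 12)
  4P = (2, 17)
  5P = (10, 21)
  6P = (16, 6)
  7P = O

ord(P) = 7


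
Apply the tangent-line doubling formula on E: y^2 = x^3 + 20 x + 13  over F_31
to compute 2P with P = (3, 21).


Doubling: s = (3 x1^2 + a) / (2 y1)
s = (3*3^2 + 20) / (2*21) mod 31 = 24
x3 = s^2 - 2 x1 mod 31 = 24^2 - 2*3 = 12
y3 = s (x1 - x3) - y1 mod 31 = 24 * (3 - 12) - 21 = 11

2P = (12, 11)


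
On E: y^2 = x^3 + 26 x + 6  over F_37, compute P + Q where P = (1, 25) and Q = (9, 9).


P != Q, so use the chord formula.
s = (y2 - y1) / (x2 - x1) = (21) / (8) mod 37 = 35
x3 = s^2 - x1 - x2 mod 37 = 35^2 - 1 - 9 = 31
y3 = s (x1 - x3) - y1 mod 37 = 35 * (1 - 31) - 25 = 35

P + Q = (31, 35)


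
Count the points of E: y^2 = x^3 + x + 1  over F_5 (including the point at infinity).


For each x in F_5, count y with y^2 = x^3 + 1 x + 1 mod 5:
  x = 0: RHS = 1, y in [1, 4]  -> 2 point(s)
  x = 2: RHS = 1, y in [1, 4]  -> 2 point(s)
  x = 3: RHS = 1, y in [1, 4]  -> 2 point(s)
  x = 4: RHS = 4, y in [2, 3]  -> 2 point(s)
Affine points: 8. Add the point at infinity: total = 9.

#E(F_5) = 9


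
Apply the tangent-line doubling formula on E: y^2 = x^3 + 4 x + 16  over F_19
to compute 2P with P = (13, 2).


Doubling: s = (3 x1^2 + a) / (2 y1)
s = (3*13^2 + 4) / (2*2) mod 19 = 9
x3 = s^2 - 2 x1 mod 19 = 9^2 - 2*13 = 17
y3 = s (x1 - x3) - y1 mod 19 = 9 * (13 - 17) - 2 = 0

2P = (17, 0)


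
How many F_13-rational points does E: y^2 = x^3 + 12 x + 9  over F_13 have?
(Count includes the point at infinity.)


For each x in F_13, count y with y^2 = x^3 + 12 x + 9 mod 13:
  x = 0: RHS = 9, y in [3, 10]  -> 2 point(s)
  x = 1: RHS = 9, y in [3, 10]  -> 2 point(s)
  x = 4: RHS = 4, y in [2, 11]  -> 2 point(s)
  x = 5: RHS = 12, y in [5, 8]  -> 2 point(s)
  x = 9: RHS = 1, y in [1, 12]  -> 2 point(s)
  x = 11: RHS = 3, y in [4, 9]  -> 2 point(s)
  x = 12: RHS = 9, y in [3, 10]  -> 2 point(s)
Affine points: 14. Add the point at infinity: total = 15.

#E(F_13) = 15


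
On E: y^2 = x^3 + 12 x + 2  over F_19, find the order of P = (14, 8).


Compute successive multiples of P until we hit O:
  1P = (14, 8)
  2P = (15, 2)
  3P = (7, 7)
  4P = (5, 15)
  5P = (6, 9)
  6P = (10, 1)
  7P = (4, 0)
  8P = (10, 18)
  ... (continuing to 14P)
  14P = O

ord(P) = 14


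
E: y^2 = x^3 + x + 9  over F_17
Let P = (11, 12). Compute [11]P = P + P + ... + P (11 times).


k = 11 = 1011_2 (binary, LSB first: 1101)
Double-and-add from P = (11, 12):
  bit 0 = 1: acc = O + (11, 12) = (11, 12)
  bit 1 = 1: acc = (11, 12) + (13, 3) = (9, 13)
  bit 2 = 0: acc unchanged = (9, 13)
  bit 3 = 1: acc = (9, 13) + (12, 7) = (0, 3)

11P = (0, 3)


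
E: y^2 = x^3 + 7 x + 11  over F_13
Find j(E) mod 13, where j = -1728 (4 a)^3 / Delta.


Delta = -16(4 a^3 + 27 b^2) mod 13 = 6
-1728 * (4 a)^3 = -1728 * (4*7)^3 mod 13 = 8
j = 8 * 6^(-1) mod 13 = 10

j = 10 (mod 13)


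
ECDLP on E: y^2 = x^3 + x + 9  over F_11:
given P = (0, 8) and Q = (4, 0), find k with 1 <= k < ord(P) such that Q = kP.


Enumerate multiples of P until we hit Q = (4, 0):
  1P = (0, 8)
  2P = (4, 0)
Match found at i = 2.

k = 2


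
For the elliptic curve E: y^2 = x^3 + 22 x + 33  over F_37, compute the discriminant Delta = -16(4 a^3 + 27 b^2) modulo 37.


4 a^3 + 27 b^2 = 4*22^3 + 27*33^2 = 42592 + 29403 = 71995
Delta = -16 * (71995) = -1151920
Delta mod 37 = 1

Delta = 1 (mod 37)


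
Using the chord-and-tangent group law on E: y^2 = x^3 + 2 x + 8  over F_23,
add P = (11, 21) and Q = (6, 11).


P != Q, so use the chord formula.
s = (y2 - y1) / (x2 - x1) = (13) / (18) mod 23 = 2
x3 = s^2 - x1 - x2 mod 23 = 2^2 - 11 - 6 = 10
y3 = s (x1 - x3) - y1 mod 23 = 2 * (11 - 10) - 21 = 4

P + Q = (10, 4)


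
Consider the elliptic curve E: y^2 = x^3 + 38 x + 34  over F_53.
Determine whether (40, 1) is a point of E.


Check whether y^2 = x^3 + 38 x + 34 (mod 53) for (x, y) = (40, 1).
LHS: y^2 = 1^2 mod 53 = 1
RHS: x^3 + 38 x + 34 = 40^3 + 38*40 + 34 mod 53 = 46
LHS != RHS

No, not on the curve


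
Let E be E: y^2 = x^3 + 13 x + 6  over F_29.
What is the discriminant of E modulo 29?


4 a^3 + 27 b^2 = 4*13^3 + 27*6^2 = 8788 + 972 = 9760
Delta = -16 * (9760) = -156160
Delta mod 29 = 5

Delta = 5 (mod 29)


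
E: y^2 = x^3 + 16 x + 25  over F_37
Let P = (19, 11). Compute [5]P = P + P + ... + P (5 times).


k = 5 = 101_2 (binary, LSB first: 101)
Double-and-add from P = (19, 11):
  bit 0 = 1: acc = O + (19, 11) = (19, 11)
  bit 1 = 0: acc unchanged = (19, 11)
  bit 2 = 1: acc = (19, 11) + (16, 23) = (18, 22)

5P = (18, 22)


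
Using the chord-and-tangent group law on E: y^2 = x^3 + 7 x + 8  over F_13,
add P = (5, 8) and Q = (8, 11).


P != Q, so use the chord formula.
s = (y2 - y1) / (x2 - x1) = (3) / (3) mod 13 = 1
x3 = s^2 - x1 - x2 mod 13 = 1^2 - 5 - 8 = 1
y3 = s (x1 - x3) - y1 mod 13 = 1 * (5 - 1) - 8 = 9

P + Q = (1, 9)


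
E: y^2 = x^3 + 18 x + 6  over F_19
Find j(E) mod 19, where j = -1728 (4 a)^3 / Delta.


Delta = -16(4 a^3 + 27 b^2) mod 19 = 16
-1728 * (4 a)^3 = -1728 * (4*18)^3 mod 19 = 12
j = 12 * 16^(-1) mod 19 = 15

j = 15 (mod 19)


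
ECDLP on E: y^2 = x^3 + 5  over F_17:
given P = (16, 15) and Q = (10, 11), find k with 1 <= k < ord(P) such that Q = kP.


Enumerate multiples of P until we hit Q = (10, 11):
  1P = (16, 15)
  2P = (10, 6)
  3P = (6, 0)
  4P = (10, 11)
Match found at i = 4.

k = 4


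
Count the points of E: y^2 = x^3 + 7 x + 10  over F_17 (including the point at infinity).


For each x in F_17, count y with y^2 = x^3 + 7 x + 10 mod 17:
  x = 1: RHS = 1, y in [1, 16]  -> 2 point(s)
  x = 2: RHS = 15, y in [7, 10]  -> 2 point(s)
  x = 4: RHS = 0, y in [0]  -> 1 point(s)
  x = 5: RHS = 0, y in [0]  -> 1 point(s)
  x = 6: RHS = 13, y in [8, 9]  -> 2 point(s)
  x = 8: RHS = 0, y in [0]  -> 1 point(s)
  x = 10: RHS = 9, y in [3, 14]  -> 2 point(s)
  x = 14: RHS = 13, y in [8, 9]  -> 2 point(s)
  x = 16: RHS = 2, y in [6, 11]  -> 2 point(s)
Affine points: 15. Add the point at infinity: total = 16.

#E(F_17) = 16


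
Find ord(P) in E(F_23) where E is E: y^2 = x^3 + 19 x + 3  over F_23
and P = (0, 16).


Compute successive multiples of P until we hit O:
  1P = (0, 16)
  2P = (9, 11)
  3P = (18, 17)
  4P = (17, 15)
  5P = (22, 11)
  6P = (3, 15)
  7P = (15, 12)
  8P = (14, 0)
  ... (continuing to 16P)
  16P = O

ord(P) = 16


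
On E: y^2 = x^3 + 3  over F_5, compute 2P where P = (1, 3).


Doubling: s = (3 x1^2 + a) / (2 y1)
s = (3*1^2 + 0) / (2*3) mod 5 = 3
x3 = s^2 - 2 x1 mod 5 = 3^2 - 2*1 = 2
y3 = s (x1 - x3) - y1 mod 5 = 3 * (1 - 2) - 3 = 4

2P = (2, 4)


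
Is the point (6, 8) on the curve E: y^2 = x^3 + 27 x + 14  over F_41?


Check whether y^2 = x^3 + 27 x + 14 (mod 41) for (x, y) = (6, 8).
LHS: y^2 = 8^2 mod 41 = 23
RHS: x^3 + 27 x + 14 = 6^3 + 27*6 + 14 mod 41 = 23
LHS = RHS

Yes, on the curve


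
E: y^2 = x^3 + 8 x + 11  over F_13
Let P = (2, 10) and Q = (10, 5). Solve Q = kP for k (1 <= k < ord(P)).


Enumerate multiples of P until we hit Q = (10, 5):
  1P = (2, 10)
  2P = (10, 8)
  3P = (10, 5)
Match found at i = 3.

k = 3


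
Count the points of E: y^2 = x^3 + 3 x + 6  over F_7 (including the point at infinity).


For each x in F_7, count y with y^2 = x^3 + 3 x + 6 mod 7:
  x = 3: RHS = 0, y in [0]  -> 1 point(s)
  x = 6: RHS = 2, y in [3, 4]  -> 2 point(s)
Affine points: 3. Add the point at infinity: total = 4.

#E(F_7) = 4


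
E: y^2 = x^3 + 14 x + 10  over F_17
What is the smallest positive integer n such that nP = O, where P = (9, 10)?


Compute successive multiples of P until we hit O:
  1P = (9, 10)
  2P = (7, 14)
  3P = (5, 16)
  4P = (1, 12)
  5P = (6, 2)
  6P = (11, 13)
  7P = (12, 11)
  8P = (15, 5)
  ... (continuing to 21P)
  21P = O

ord(P) = 21


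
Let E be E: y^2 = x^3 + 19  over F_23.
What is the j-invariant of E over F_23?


Delta = -16(4 a^3 + 27 b^2) mod 23 = 11
-1728 * (4 a)^3 = -1728 * (4*0)^3 mod 23 = 0
j = 0 * 11^(-1) mod 23 = 0

j = 0 (mod 23)


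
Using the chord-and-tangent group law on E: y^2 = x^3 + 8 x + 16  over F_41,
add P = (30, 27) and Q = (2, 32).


P != Q, so use the chord formula.
s = (y2 - y1) / (x2 - x1) = (5) / (13) mod 41 = 13
x3 = s^2 - x1 - x2 mod 41 = 13^2 - 30 - 2 = 14
y3 = s (x1 - x3) - y1 mod 41 = 13 * (30 - 14) - 27 = 17

P + Q = (14, 17)


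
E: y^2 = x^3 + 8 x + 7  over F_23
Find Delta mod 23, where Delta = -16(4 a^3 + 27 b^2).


4 a^3 + 27 b^2 = 4*8^3 + 27*7^2 = 2048 + 1323 = 3371
Delta = -16 * (3371) = -53936
Delta mod 23 = 22

Delta = 22 (mod 23)


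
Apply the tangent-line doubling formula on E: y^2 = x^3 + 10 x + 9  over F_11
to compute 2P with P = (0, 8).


Doubling: s = (3 x1^2 + a) / (2 y1)
s = (3*0^2 + 10) / (2*8) mod 11 = 2
x3 = s^2 - 2 x1 mod 11 = 2^2 - 2*0 = 4
y3 = s (x1 - x3) - y1 mod 11 = 2 * (0 - 4) - 8 = 6

2P = (4, 6)


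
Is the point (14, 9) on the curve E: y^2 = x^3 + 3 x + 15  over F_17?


Check whether y^2 = x^3 + 3 x + 15 (mod 17) for (x, y) = (14, 9).
LHS: y^2 = 9^2 mod 17 = 13
RHS: x^3 + 3 x + 15 = 14^3 + 3*14 + 15 mod 17 = 13
LHS = RHS

Yes, on the curve


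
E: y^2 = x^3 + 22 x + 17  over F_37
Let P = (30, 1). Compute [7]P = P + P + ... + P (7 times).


k = 7 = 111_2 (binary, LSB first: 111)
Double-and-add from P = (30, 1):
  bit 0 = 1: acc = O + (30, 1) = (30, 1)
  bit 1 = 1: acc = (30, 1) + (4, 13) = (10, 4)
  bit 2 = 1: acc = (10, 4) + (1, 15) = (1, 22)

7P = (1, 22)


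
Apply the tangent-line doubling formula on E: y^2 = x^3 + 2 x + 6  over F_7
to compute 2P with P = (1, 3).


Doubling: s = (3 x1^2 + a) / (2 y1)
s = (3*1^2 + 2) / (2*3) mod 7 = 2
x3 = s^2 - 2 x1 mod 7 = 2^2 - 2*1 = 2
y3 = s (x1 - x3) - y1 mod 7 = 2 * (1 - 2) - 3 = 2

2P = (2, 2)


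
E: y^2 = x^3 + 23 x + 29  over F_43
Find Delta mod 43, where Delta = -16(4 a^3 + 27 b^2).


4 a^3 + 27 b^2 = 4*23^3 + 27*29^2 = 48668 + 22707 = 71375
Delta = -16 * (71375) = -1142000
Delta mod 43 = 37

Delta = 37 (mod 43)


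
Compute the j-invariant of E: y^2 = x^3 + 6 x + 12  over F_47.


Delta = -16(4 a^3 + 27 b^2) mod 47 = 14
-1728 * (4 a)^3 = -1728 * (4*6)^3 mod 47 = 19
j = 19 * 14^(-1) mod 47 = 45

j = 45 (mod 47)


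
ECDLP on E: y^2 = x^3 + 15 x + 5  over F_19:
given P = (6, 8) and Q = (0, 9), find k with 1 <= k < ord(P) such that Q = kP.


Enumerate multiples of P until we hit Q = (0, 9):
  1P = (6, 8)
  2P = (16, 3)
  3P = (2, 9)
  4P = (17, 9)
  5P = (7, 4)
  6P = (3, 18)
  7P = (0, 10)
  8P = (11, 0)
  9P = (0, 9)
Match found at i = 9.

k = 9


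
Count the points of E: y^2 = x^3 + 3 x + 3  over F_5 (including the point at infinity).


For each x in F_5, count y with y^2 = x^3 + 3 x + 3 mod 5:
  x = 3: RHS = 4, y in [2, 3]  -> 2 point(s)
  x = 4: RHS = 4, y in [2, 3]  -> 2 point(s)
Affine points: 4. Add the point at infinity: total = 5.

#E(F_5) = 5


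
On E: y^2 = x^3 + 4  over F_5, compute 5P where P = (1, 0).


k = 5 = 101_2 (binary, LSB first: 101)
Double-and-add from P = (1, 0):
  bit 0 = 1: acc = O + (1, 0) = (1, 0)
  bit 1 = 0: acc unchanged = (1, 0)
  bit 2 = 1: acc = (1, 0) + O = (1, 0)

5P = (1, 0)


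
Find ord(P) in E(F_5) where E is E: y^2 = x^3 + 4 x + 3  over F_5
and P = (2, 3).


Compute successive multiples of P until we hit O:
  1P = (2, 3)
  2P = (2, 2)
  3P = O

ord(P) = 3


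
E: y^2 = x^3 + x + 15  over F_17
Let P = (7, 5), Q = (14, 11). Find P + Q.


P != Q, so use the chord formula.
s = (y2 - y1) / (x2 - x1) = (6) / (7) mod 17 = 13
x3 = s^2 - x1 - x2 mod 17 = 13^2 - 7 - 14 = 12
y3 = s (x1 - x3) - y1 mod 17 = 13 * (7 - 12) - 5 = 15

P + Q = (12, 15)


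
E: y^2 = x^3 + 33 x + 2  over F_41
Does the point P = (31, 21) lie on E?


Check whether y^2 = x^3 + 33 x + 2 (mod 41) for (x, y) = (31, 21).
LHS: y^2 = 21^2 mod 41 = 31
RHS: x^3 + 33 x + 2 = 31^3 + 33*31 + 2 mod 41 = 25
LHS != RHS

No, not on the curve


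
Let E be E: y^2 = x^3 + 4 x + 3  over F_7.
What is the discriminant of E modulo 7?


4 a^3 + 27 b^2 = 4*4^3 + 27*3^2 = 256 + 243 = 499
Delta = -16 * (499) = -7984
Delta mod 7 = 3

Delta = 3 (mod 7)


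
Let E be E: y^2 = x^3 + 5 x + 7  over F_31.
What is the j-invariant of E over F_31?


Delta = -16(4 a^3 + 27 b^2) mod 31 = 3
-1728 * (4 a)^3 = -1728 * (4*5)^3 mod 31 = 16
j = 16 * 3^(-1) mod 31 = 26

j = 26 (mod 31)


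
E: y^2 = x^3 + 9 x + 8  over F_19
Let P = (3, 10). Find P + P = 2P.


Doubling: s = (3 x1^2 + a) / (2 y1)
s = (3*3^2 + 9) / (2*10) mod 19 = 17
x3 = s^2 - 2 x1 mod 19 = 17^2 - 2*3 = 17
y3 = s (x1 - x3) - y1 mod 19 = 17 * (3 - 17) - 10 = 18

2P = (17, 18)


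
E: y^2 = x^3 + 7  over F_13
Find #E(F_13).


For each x in F_13, count y with y^2 = x^3 + 0 x + 7 mod 13:
  x = 7: RHS = 12, y in [5, 8]  -> 2 point(s)
  x = 8: RHS = 12, y in [5, 8]  -> 2 point(s)
  x = 11: RHS = 12, y in [5, 8]  -> 2 point(s)
Affine points: 6. Add the point at infinity: total = 7.

#E(F_13) = 7


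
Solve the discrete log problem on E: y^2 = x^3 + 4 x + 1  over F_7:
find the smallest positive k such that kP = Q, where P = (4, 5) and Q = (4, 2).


Enumerate multiples of P until we hit Q = (4, 2):
  1P = (4, 5)
  2P = (0, 6)
  3P = (0, 1)
  4P = (4, 2)
Match found at i = 4.

k = 4


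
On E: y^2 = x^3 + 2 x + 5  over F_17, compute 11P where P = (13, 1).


k = 11 = 1011_2 (binary, LSB first: 1101)
Double-and-add from P = (13, 1):
  bit 0 = 1: acc = O + (13, 1) = (13, 1)
  bit 1 = 1: acc = (13, 1) + (4, 3) = (16, 11)
  bit 2 = 0: acc unchanged = (16, 11)
  bit 3 = 1: acc = (16, 11) + (11, 7) = (9, 15)

11P = (9, 15)


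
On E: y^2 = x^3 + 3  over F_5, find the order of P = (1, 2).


Compute successive multiples of P until we hit O:
  1P = (1, 2)
  2P = (2, 1)
  3P = (3, 0)
  4P = (2, 4)
  5P = (1, 3)
  6P = O

ord(P) = 6


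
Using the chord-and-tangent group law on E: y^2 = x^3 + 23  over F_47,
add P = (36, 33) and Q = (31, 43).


P != Q, so use the chord formula.
s = (y2 - y1) / (x2 - x1) = (10) / (42) mod 47 = 45
x3 = s^2 - x1 - x2 mod 47 = 45^2 - 36 - 31 = 31
y3 = s (x1 - x3) - y1 mod 47 = 45 * (36 - 31) - 33 = 4

P + Q = (31, 4)


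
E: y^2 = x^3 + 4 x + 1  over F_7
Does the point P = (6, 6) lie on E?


Check whether y^2 = x^3 + 4 x + 1 (mod 7) for (x, y) = (6, 6).
LHS: y^2 = 6^2 mod 7 = 1
RHS: x^3 + 4 x + 1 = 6^3 + 4*6 + 1 mod 7 = 3
LHS != RHS

No, not on the curve


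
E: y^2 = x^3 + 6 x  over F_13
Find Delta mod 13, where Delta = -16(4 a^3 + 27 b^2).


4 a^3 + 27 b^2 = 4*6^3 + 27*0^2 = 864 + 0 = 864
Delta = -16 * (864) = -13824
Delta mod 13 = 8

Delta = 8 (mod 13)


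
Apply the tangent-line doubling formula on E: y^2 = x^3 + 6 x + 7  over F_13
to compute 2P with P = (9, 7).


Doubling: s = (3 x1^2 + a) / (2 y1)
s = (3*9^2 + 6) / (2*7) mod 13 = 2
x3 = s^2 - 2 x1 mod 13 = 2^2 - 2*9 = 12
y3 = s (x1 - x3) - y1 mod 13 = 2 * (9 - 12) - 7 = 0

2P = (12, 0)


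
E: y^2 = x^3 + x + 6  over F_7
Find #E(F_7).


For each x in F_7, count y with y^2 = x^3 + 1 x + 6 mod 7:
  x = 1: RHS = 1, y in [1, 6]  -> 2 point(s)
  x = 2: RHS = 2, y in [3, 4]  -> 2 point(s)
  x = 3: RHS = 1, y in [1, 6]  -> 2 point(s)
  x = 4: RHS = 4, y in [2, 5]  -> 2 point(s)
  x = 6: RHS = 4, y in [2, 5]  -> 2 point(s)
Affine points: 10. Add the point at infinity: total = 11.

#E(F_7) = 11


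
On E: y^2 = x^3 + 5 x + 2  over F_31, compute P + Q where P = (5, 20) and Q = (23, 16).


P != Q, so use the chord formula.
s = (y2 - y1) / (x2 - x1) = (27) / (18) mod 31 = 17
x3 = s^2 - x1 - x2 mod 31 = 17^2 - 5 - 23 = 13
y3 = s (x1 - x3) - y1 mod 31 = 17 * (5 - 13) - 20 = 30

P + Q = (13, 30)


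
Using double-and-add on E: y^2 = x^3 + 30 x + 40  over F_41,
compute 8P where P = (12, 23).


k = 8 = 1000_2 (binary, LSB first: 0001)
Double-and-add from P = (12, 23):
  bit 0 = 0: acc unchanged = O
  bit 1 = 0: acc unchanged = O
  bit 2 = 0: acc unchanged = O
  bit 3 = 1: acc = O + (12, 18) = (12, 18)

8P = (12, 18)


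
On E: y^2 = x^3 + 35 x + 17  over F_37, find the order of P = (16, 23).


Compute successive multiples of P until we hit O:
  1P = (16, 23)
  2P = (17, 7)
  3P = (1, 33)
  4P = (4, 6)
  5P = (28, 34)
  6P = (9, 5)
  7P = (2, 13)
  8P = (18, 2)
  ... (continuing to 33P)
  33P = O

ord(P) = 33


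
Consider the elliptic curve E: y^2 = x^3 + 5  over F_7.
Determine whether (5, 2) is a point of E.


Check whether y^2 = x^3 + 0 x + 5 (mod 7) for (x, y) = (5, 2).
LHS: y^2 = 2^2 mod 7 = 4
RHS: x^3 + 0 x + 5 = 5^3 + 0*5 + 5 mod 7 = 4
LHS = RHS

Yes, on the curve


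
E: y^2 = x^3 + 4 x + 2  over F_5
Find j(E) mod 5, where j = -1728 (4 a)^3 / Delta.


Delta = -16(4 a^3 + 27 b^2) mod 5 = 1
-1728 * (4 a)^3 = -1728 * (4*4)^3 mod 5 = 2
j = 2 * 1^(-1) mod 5 = 2

j = 2 (mod 5)


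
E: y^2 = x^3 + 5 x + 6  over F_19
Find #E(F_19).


For each x in F_19, count y with y^2 = x^3 + 5 x + 6 mod 19:
  x = 0: RHS = 6, y in [5, 14]  -> 2 point(s)
  x = 2: RHS = 5, y in [9, 10]  -> 2 point(s)
  x = 5: RHS = 4, y in [2, 17]  -> 2 point(s)
  x = 6: RHS = 5, y in [9, 10]  -> 2 point(s)
  x = 7: RHS = 4, y in [2, 17]  -> 2 point(s)
  x = 8: RHS = 7, y in [8, 11]  -> 2 point(s)
  x = 9: RHS = 1, y in [1, 18]  -> 2 point(s)
  x = 10: RHS = 11, y in [7, 12]  -> 2 point(s)
  x = 11: RHS = 5, y in [9, 10]  -> 2 point(s)
  x = 13: RHS = 7, y in [8, 11]  -> 2 point(s)
  x = 15: RHS = 17, y in [6, 13]  -> 2 point(s)
  x = 17: RHS = 7, y in [8, 11]  -> 2 point(s)
  x = 18: RHS = 0, y in [0]  -> 1 point(s)
Affine points: 25. Add the point at infinity: total = 26.

#E(F_19) = 26


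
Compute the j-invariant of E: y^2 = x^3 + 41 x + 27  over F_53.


Delta = -16(4 a^3 + 27 b^2) mod 53 = 32
-1728 * (4 a)^3 = -1728 * (4*41)^3 mod 53 = 28
j = 28 * 32^(-1) mod 53 = 34

j = 34 (mod 53)


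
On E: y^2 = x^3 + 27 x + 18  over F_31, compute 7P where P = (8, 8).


k = 7 = 111_2 (binary, LSB first: 111)
Double-and-add from P = (8, 8):
  bit 0 = 1: acc = O + (8, 8) = (8, 8)
  bit 1 = 1: acc = (8, 8) + (0, 24) = (27, 30)
  bit 2 = 1: acc = (27, 30) + (14, 3) = (0, 7)

7P = (0, 7)
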